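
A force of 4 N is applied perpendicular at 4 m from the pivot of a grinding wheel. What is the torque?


Given: F = 4 N, r = 4 m, angle = 90 deg (perpendicular)
Using tau = F * r * sin(90)
sin(90) = 1
tau = 4 * 4 * 1
tau = 16 Nm

16 Nm


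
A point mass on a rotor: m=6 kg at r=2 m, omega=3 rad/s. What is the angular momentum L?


Given: m = 6 kg, r = 2 m, omega = 3 rad/s
For a point mass: I = m*r^2
I = 6*2^2 = 6*4 = 24
L = I*omega = 24*3
L = 72 kg*m^2/s

72 kg*m^2/s


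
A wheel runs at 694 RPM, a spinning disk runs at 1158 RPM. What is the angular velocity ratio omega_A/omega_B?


Given: RPM_A = 694, RPM_B = 1158
omega = 2*pi*RPM/60, so omega_A/omega_B = RPM_A / RPM_B
omega_A/omega_B = 694 / 1158
omega_A/omega_B = 347/579

347/579


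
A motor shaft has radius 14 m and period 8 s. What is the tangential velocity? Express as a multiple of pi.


Given: radius r = 14 m, period T = 8 s
Using v = 2*pi*r / T
v = 2*pi*14 / 8
v = 28*pi / 8
v = 7/2*pi m/s

7/2*pi m/s


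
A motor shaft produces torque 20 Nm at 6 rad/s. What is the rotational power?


Given: tau = 20 Nm, omega = 6 rad/s
Using P = tau * omega
P = 20 * 6
P = 120 W

120 W


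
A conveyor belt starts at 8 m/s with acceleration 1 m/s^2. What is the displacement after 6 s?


Given: v0 = 8 m/s, a = 1 m/s^2, t = 6 s
Using s = v0*t + (1/2)*a*t^2
s = 8*6 + (1/2)*1*6^2
s = 48 + (1/2)*36
s = 48 + 18
s = 66

66 m


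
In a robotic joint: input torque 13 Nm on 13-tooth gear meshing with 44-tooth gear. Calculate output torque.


Given: N1 = 13, N2 = 44, T1 = 13 Nm
Using T2/T1 = N2/N1
T2 = T1 * N2 / N1
T2 = 13 * 44 / 13
T2 = 572 / 13
T2 = 44 Nm

44 Nm


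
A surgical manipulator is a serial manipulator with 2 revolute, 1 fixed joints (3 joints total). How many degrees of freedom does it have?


Given: serial robot with 2 revolute, 1 fixed joints
DOF contribution per joint type: revolute=1, prismatic=1, spherical=3, fixed=0
DOF = 2*1 + 1*0
DOF = 2

2


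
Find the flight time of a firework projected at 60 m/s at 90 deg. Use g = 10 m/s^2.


Given: v0 = 60 m/s, theta = 90 deg, g = 10 m/s^2
sin(90) = 1
Using T = 2*v0*sin(theta) / g
T = 2*60*1 / 10
T = 120 / 10
T = 12 s

12 s


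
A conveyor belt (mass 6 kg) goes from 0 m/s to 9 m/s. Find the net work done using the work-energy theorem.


Given: m = 6 kg, v0 = 0 m/s, v = 9 m/s
Using W = (1/2)*m*(v^2 - v0^2)
v^2 = 9^2 = 81
v0^2 = 0^2 = 0
v^2 - v0^2 = 81 - 0 = 81
W = (1/2)*6*81 = 243 J

243 J


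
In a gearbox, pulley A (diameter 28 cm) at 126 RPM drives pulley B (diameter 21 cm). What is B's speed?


Given: D1 = 28 cm, w1 = 126 RPM, D2 = 21 cm
Using D1*w1 = D2*w2
w2 = D1*w1 / D2
w2 = 28*126 / 21
w2 = 3528 / 21
w2 = 168 RPM

168 RPM


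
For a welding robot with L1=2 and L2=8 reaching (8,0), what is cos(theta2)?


Given: L1 = 2, L2 = 8, target (x, y) = (8, 0)
Using cos(theta2) = (x^2 + y^2 - L1^2 - L2^2) / (2*L1*L2)
x^2 + y^2 = 8^2 + 0 = 64
L1^2 + L2^2 = 4 + 64 = 68
Numerator = 64 - 68 = -4
Denominator = 2*2*8 = 32
cos(theta2) = -4/32 = -1/8

-1/8


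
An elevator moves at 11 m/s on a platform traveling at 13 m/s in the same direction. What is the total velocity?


Given: object velocity = 11 m/s, platform velocity = 13 m/s (same direction)
Using classical velocity addition: v_total = v_object + v_platform
v_total = 11 + 13
v_total = 24 m/s

24 m/s


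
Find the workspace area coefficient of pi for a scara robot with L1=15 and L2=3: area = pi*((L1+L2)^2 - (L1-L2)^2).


Given: L1 = 15, L2 = 3
(L1+L2)^2 = (18)^2 = 324
(L1-L2)^2 = (12)^2 = 144
Difference = 324 - 144 = 180
This equals 4*L1*L2 = 4*15*3 = 180
Workspace area = 180*pi

180


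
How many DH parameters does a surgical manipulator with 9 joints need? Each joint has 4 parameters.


Given: 9 joints, 4 DH parameters per joint (d, theta, a, alpha)
Total DH parameters = number_of_joints * 4
Total = 9 * 4
Total = 36

36


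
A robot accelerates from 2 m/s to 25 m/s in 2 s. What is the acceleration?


Given: initial velocity v0 = 2 m/s, final velocity v = 25 m/s, time t = 2 s
Using a = (v - v0) / t
a = (25 - 2) / 2
a = 23 / 2
a = 23/2 m/s^2

23/2 m/s^2


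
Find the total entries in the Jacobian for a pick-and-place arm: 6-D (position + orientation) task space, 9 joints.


Given: task space dimension = 6, joints = 9
Jacobian is a 6 x 9 matrix
Total entries = rows * columns
Total = 6 * 9
Total = 54

54


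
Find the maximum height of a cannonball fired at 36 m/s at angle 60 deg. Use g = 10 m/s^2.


Given: v0 = 36 m/s, theta = 60 deg, g = 10 m/s^2
sin^2(60) = 3/4
Using H = v0^2 * sin^2(theta) / (2*g)
H = 36^2 * 3/4 / (2*10)
H = 1296 * 3/4 / 20
H = 972 / 20
H = 243/5 m

243/5 m


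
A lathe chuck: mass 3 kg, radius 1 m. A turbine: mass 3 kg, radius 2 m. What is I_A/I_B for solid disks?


Given: M1=3 kg, R1=1 m, M2=3 kg, R2=2 m
For a disk: I = (1/2)*M*R^2, so I_A/I_B = (M1*R1^2)/(M2*R2^2)
M1*R1^2 = 3*1 = 3
M2*R2^2 = 3*4 = 12
I_A/I_B = 3/12 = 1/4

1/4


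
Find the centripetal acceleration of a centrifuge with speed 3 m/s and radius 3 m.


Given: v = 3 m/s, r = 3 m
Using a_c = v^2 / r
a_c = 3^2 / 3
a_c = 9 / 3
a_c = 3 m/s^2

3 m/s^2


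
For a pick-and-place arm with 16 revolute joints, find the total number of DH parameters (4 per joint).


Given: 16 joints, 4 DH parameters per joint (d, theta, a, alpha)
Total DH parameters = number_of_joints * 4
Total = 16 * 4
Total = 64

64


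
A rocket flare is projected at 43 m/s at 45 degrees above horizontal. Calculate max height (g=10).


Given: v0 = 43 m/s, theta = 45 deg, g = 10 m/s^2
sin^2(45) = 1/2
Using H = v0^2 * sin^2(theta) / (2*g)
H = 43^2 * 1/2 / (2*10)
H = 1849 * 1/2 / 20
H = 1849/2 / 20
H = 1849/40 m

1849/40 m


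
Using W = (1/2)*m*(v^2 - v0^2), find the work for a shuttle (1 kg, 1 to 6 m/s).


Given: m = 1 kg, v0 = 1 m/s, v = 6 m/s
Using W = (1/2)*m*(v^2 - v0^2)
v^2 = 6^2 = 36
v0^2 = 1^2 = 1
v^2 - v0^2 = 36 - 1 = 35
W = (1/2)*1*35 = 35/2 J

35/2 J


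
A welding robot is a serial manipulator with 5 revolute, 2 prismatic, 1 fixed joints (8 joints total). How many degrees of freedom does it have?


Given: serial robot with 5 revolute, 2 prismatic, 1 fixed joints
DOF contribution per joint type: revolute=1, prismatic=1, spherical=3, fixed=0
DOF = 5*1 + 2*1 + 1*0
DOF = 7

7


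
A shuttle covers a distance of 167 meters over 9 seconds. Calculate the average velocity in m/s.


Given: distance d = 167 m, time t = 9 s
Using v = d / t
v = 167 / 9
v = 167/9 m/s

167/9 m/s


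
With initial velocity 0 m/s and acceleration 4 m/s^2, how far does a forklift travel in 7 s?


Given: v0 = 0 m/s, a = 4 m/s^2, t = 7 s
Using s = v0*t + (1/2)*a*t^2
s = 0*7 + (1/2)*4*7^2
s = 0 + (1/2)*196
s = 0 + 98
s = 98

98 m


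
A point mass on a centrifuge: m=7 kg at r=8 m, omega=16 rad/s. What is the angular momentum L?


Given: m = 7 kg, r = 8 m, omega = 16 rad/s
For a point mass: I = m*r^2
I = 7*8^2 = 7*64 = 448
L = I*omega = 448*16
L = 7168 kg*m^2/s

7168 kg*m^2/s


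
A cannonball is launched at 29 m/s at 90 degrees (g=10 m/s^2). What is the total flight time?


Given: v0 = 29 m/s, theta = 90 deg, g = 10 m/s^2
sin(90) = 1
Using T = 2*v0*sin(theta) / g
T = 2*29*1 / 10
T = 58 / 10
T = 29/5 s

29/5 s


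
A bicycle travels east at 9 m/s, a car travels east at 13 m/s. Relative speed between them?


Given: v_A = 9 m/s east, v_B = 13 m/s east
Both move in the same direction; relative speed = |v_A - v_B|
|9 - 13| = |-4|
= 4 m/s

4 m/s


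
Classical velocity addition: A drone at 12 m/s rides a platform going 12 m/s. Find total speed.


Given: object velocity = 12 m/s, platform velocity = 12 m/s (same direction)
Using classical velocity addition: v_total = v_object + v_platform
v_total = 12 + 12
v_total = 24 m/s

24 m/s


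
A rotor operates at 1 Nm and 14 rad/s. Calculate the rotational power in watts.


Given: tau = 1 Nm, omega = 14 rad/s
Using P = tau * omega
P = 1 * 14
P = 14 W

14 W


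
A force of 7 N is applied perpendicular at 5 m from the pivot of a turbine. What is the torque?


Given: F = 7 N, r = 5 m, angle = 90 deg (perpendicular)
Using tau = F * r * sin(90)
sin(90) = 1
tau = 7 * 5 * 1
tau = 35 Nm

35 Nm


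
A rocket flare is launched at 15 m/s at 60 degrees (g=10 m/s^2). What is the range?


Given: v0 = 15 m/s, theta = 60 deg, g = 10 m/s^2
sin(2*60) = sin(120) = sqrt(3)/2
Using R = v0^2 * sin(2*theta) / g
R = 15^2 * (sqrt(3)/2) / 10
R = 225 * sqrt(3) / 20
R = 45/4*sqrt(3) m

45/4*sqrt(3) m


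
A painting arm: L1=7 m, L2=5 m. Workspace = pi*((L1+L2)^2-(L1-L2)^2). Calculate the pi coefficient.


Given: L1 = 7, L2 = 5
(L1+L2)^2 = (12)^2 = 144
(L1-L2)^2 = (2)^2 = 4
Difference = 144 - 4 = 140
This equals 4*L1*L2 = 4*7*5 = 140
Workspace area = 140*pi

140


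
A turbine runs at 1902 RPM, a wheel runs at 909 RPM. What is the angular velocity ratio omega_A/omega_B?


Given: RPM_A = 1902, RPM_B = 909
omega = 2*pi*RPM/60, so omega_A/omega_B = RPM_A / RPM_B
omega_A/omega_B = 1902 / 909
omega_A/omega_B = 634/303

634/303


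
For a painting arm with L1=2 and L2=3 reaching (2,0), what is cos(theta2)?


Given: L1 = 2, L2 = 3, target (x, y) = (2, 0)
Using cos(theta2) = (x^2 + y^2 - L1^2 - L2^2) / (2*L1*L2)
x^2 + y^2 = 2^2 + 0 = 4
L1^2 + L2^2 = 4 + 9 = 13
Numerator = 4 - 13 = -9
Denominator = 2*2*3 = 12
cos(theta2) = -9/12 = -3/4

-3/4


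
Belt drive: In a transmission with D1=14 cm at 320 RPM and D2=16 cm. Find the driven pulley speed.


Given: D1 = 14 cm, w1 = 320 RPM, D2 = 16 cm
Using D1*w1 = D2*w2
w2 = D1*w1 / D2
w2 = 14*320 / 16
w2 = 4480 / 16
w2 = 280 RPM

280 RPM


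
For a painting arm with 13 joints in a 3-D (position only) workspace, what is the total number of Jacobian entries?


Given: task space dimension = 3, joints = 13
Jacobian is a 3 x 13 matrix
Total entries = rows * columns
Total = 3 * 13
Total = 39

39


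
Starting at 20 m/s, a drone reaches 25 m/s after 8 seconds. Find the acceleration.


Given: initial velocity v0 = 20 m/s, final velocity v = 25 m/s, time t = 8 s
Using a = (v - v0) / t
a = (25 - 20) / 8
a = 5 / 8
a = 5/8 m/s^2

5/8 m/s^2


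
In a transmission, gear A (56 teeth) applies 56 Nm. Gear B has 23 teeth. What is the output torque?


Given: N1 = 56, N2 = 23, T1 = 56 Nm
Using T2/T1 = N2/N1
T2 = T1 * N2 / N1
T2 = 56 * 23 / 56
T2 = 1288 / 56
T2 = 23 Nm

23 Nm


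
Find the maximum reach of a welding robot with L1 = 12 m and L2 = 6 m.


Given: L1 = 12 m, L2 = 6 m
For a 2-link planar arm, max reach = L1 + L2 (fully extended)
Max reach = 12 + 6
Max reach = 18 m

18 m


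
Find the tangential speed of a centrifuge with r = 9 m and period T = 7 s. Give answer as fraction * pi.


Given: radius r = 9 m, period T = 7 s
Using v = 2*pi*r / T
v = 2*pi*9 / 7
v = 18*pi / 7
v = 18/7*pi m/s

18/7*pi m/s


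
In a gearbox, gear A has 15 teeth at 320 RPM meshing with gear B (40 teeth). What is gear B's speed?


Given: N1 = 15 teeth, w1 = 320 RPM, N2 = 40 teeth
Using N1*w1 = N2*w2
w2 = N1*w1 / N2
w2 = 15*320 / 40
w2 = 4800 / 40
w2 = 120 RPM

120 RPM


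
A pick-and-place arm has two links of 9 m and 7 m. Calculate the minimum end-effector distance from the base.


Given: L1 = 9 m, L2 = 7 m
For a 2-link planar arm, min reach = |L1 - L2| (second link folded back)
Min reach = |9 - 7|
Min reach = 2 m

2 m


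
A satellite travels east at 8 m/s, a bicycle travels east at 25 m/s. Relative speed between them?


Given: v_A = 8 m/s east, v_B = 25 m/s east
Both move in the same direction; relative speed = |v_A - v_B|
|8 - 25| = |-17|
= 17 m/s

17 m/s


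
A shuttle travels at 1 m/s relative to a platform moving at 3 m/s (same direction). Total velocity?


Given: object velocity = 1 m/s, platform velocity = 3 m/s (same direction)
Using classical velocity addition: v_total = v_object + v_platform
v_total = 1 + 3
v_total = 4 m/s

4 m/s


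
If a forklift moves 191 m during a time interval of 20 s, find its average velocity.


Given: distance d = 191 m, time t = 20 s
Using v = d / t
v = 191 / 20
v = 191/20 m/s

191/20 m/s


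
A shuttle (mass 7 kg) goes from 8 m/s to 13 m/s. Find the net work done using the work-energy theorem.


Given: m = 7 kg, v0 = 8 m/s, v = 13 m/s
Using W = (1/2)*m*(v^2 - v0^2)
v^2 = 13^2 = 169
v0^2 = 8^2 = 64
v^2 - v0^2 = 169 - 64 = 105
W = (1/2)*7*105 = 735/2 J

735/2 J


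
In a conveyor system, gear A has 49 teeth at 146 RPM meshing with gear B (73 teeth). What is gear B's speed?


Given: N1 = 49 teeth, w1 = 146 RPM, N2 = 73 teeth
Using N1*w1 = N2*w2
w2 = N1*w1 / N2
w2 = 49*146 / 73
w2 = 7154 / 73
w2 = 98 RPM

98 RPM


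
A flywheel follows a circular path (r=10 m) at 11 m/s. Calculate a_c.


Given: v = 11 m/s, r = 10 m
Using a_c = v^2 / r
a_c = 11^2 / 10
a_c = 121 / 10
a_c = 121/10 m/s^2

121/10 m/s^2


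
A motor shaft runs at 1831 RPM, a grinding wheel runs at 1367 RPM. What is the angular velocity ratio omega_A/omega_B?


Given: RPM_A = 1831, RPM_B = 1367
omega = 2*pi*RPM/60, so omega_A/omega_B = RPM_A / RPM_B
omega_A/omega_B = 1831 / 1367
omega_A/omega_B = 1831/1367

1831/1367


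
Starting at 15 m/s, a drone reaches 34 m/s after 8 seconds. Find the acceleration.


Given: initial velocity v0 = 15 m/s, final velocity v = 34 m/s, time t = 8 s
Using a = (v - v0) / t
a = (34 - 15) / 8
a = 19 / 8
a = 19/8 m/s^2

19/8 m/s^2


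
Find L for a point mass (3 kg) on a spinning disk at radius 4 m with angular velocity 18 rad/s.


Given: m = 3 kg, r = 4 m, omega = 18 rad/s
For a point mass: I = m*r^2
I = 3*4^2 = 3*16 = 48
L = I*omega = 48*18
L = 864 kg*m^2/s

864 kg*m^2/s


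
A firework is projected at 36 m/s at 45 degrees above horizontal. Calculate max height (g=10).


Given: v0 = 36 m/s, theta = 45 deg, g = 10 m/s^2
sin^2(45) = 1/2
Using H = v0^2 * sin^2(theta) / (2*g)
H = 36^2 * 1/2 / (2*10)
H = 1296 * 1/2 / 20
H = 648 / 20
H = 162/5 m

162/5 m


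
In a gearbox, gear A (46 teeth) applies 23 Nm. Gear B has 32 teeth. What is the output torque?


Given: N1 = 46, N2 = 32, T1 = 23 Nm
Using T2/T1 = N2/N1
T2 = T1 * N2 / N1
T2 = 23 * 32 / 46
T2 = 736 / 46
T2 = 16 Nm

16 Nm


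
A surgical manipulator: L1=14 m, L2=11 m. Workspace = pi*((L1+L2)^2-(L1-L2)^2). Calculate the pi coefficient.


Given: L1 = 14, L2 = 11
(L1+L2)^2 = (25)^2 = 625
(L1-L2)^2 = (3)^2 = 9
Difference = 625 - 9 = 616
This equals 4*L1*L2 = 4*14*11 = 616
Workspace area = 616*pi

616


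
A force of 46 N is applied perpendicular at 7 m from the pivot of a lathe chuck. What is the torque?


Given: F = 46 N, r = 7 m, angle = 90 deg (perpendicular)
Using tau = F * r * sin(90)
sin(90) = 1
tau = 46 * 7 * 1
tau = 322 Nm

322 Nm


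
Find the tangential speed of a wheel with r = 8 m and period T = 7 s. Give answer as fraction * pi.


Given: radius r = 8 m, period T = 7 s
Using v = 2*pi*r / T
v = 2*pi*8 / 7
v = 16*pi / 7
v = 16/7*pi m/s

16/7*pi m/s


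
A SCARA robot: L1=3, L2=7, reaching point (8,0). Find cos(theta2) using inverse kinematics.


Given: L1 = 3, L2 = 7, target (x, y) = (8, 0)
Using cos(theta2) = (x^2 + y^2 - L1^2 - L2^2) / (2*L1*L2)
x^2 + y^2 = 8^2 + 0 = 64
L1^2 + L2^2 = 9 + 49 = 58
Numerator = 64 - 58 = 6
Denominator = 2*3*7 = 42
cos(theta2) = 6/42 = 1/7

1/7


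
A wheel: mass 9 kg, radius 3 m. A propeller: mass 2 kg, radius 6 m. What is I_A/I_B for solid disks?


Given: M1=9 kg, R1=3 m, M2=2 kg, R2=6 m
For a disk: I = (1/2)*M*R^2, so I_A/I_B = (M1*R1^2)/(M2*R2^2)
M1*R1^2 = 9*9 = 81
M2*R2^2 = 2*36 = 72
I_A/I_B = 81/72 = 9/8

9/8


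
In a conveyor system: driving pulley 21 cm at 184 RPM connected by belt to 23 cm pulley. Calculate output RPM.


Given: D1 = 21 cm, w1 = 184 RPM, D2 = 23 cm
Using D1*w1 = D2*w2
w2 = D1*w1 / D2
w2 = 21*184 / 23
w2 = 3864 / 23
w2 = 168 RPM

168 RPM


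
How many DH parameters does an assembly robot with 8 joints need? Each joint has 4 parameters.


Given: 8 joints, 4 DH parameters per joint (d, theta, a, alpha)
Total DH parameters = number_of_joints * 4
Total = 8 * 4
Total = 32

32


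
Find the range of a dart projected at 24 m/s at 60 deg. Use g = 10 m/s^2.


Given: v0 = 24 m/s, theta = 60 deg, g = 10 m/s^2
sin(2*60) = sin(120) = sqrt(3)/2
Using R = v0^2 * sin(2*theta) / g
R = 24^2 * (sqrt(3)/2) / 10
R = 576 * sqrt(3) / 20
R = 144/5*sqrt(3) m

144/5*sqrt(3) m


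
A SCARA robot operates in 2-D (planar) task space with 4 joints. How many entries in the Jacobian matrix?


Given: task space dimension = 2, joints = 4
Jacobian is a 2 x 4 matrix
Total entries = rows * columns
Total = 2 * 4
Total = 8

8


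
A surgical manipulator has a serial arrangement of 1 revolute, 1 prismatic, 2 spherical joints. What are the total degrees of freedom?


Given: serial robot with 1 revolute, 1 prismatic, 2 spherical joints
DOF contribution per joint type: revolute=1, prismatic=1, spherical=3, fixed=0
DOF = 1*1 + 1*1 + 2*3
DOF = 8

8


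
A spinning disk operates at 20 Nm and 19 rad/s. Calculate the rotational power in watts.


Given: tau = 20 Nm, omega = 19 rad/s
Using P = tau * omega
P = 20 * 19
P = 380 W

380 W


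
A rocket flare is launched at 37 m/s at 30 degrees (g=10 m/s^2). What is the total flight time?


Given: v0 = 37 m/s, theta = 30 deg, g = 10 m/s^2
sin(30) = 1/2
Using T = 2*v0*sin(theta) / g
T = 2*37*1/2 / 10
T = 37 / 10
T = 37/10 s

37/10 s


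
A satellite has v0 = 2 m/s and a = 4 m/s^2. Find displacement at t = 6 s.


Given: v0 = 2 m/s, a = 4 m/s^2, t = 6 s
Using s = v0*t + (1/2)*a*t^2
s = 2*6 + (1/2)*4*6^2
s = 12 + (1/2)*144
s = 12 + 72
s = 84

84 m


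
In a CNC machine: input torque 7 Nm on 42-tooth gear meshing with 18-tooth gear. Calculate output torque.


Given: N1 = 42, N2 = 18, T1 = 7 Nm
Using T2/T1 = N2/N1
T2 = T1 * N2 / N1
T2 = 7 * 18 / 42
T2 = 126 / 42
T2 = 3 Nm

3 Nm


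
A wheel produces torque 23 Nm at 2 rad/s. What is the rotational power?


Given: tau = 23 Nm, omega = 2 rad/s
Using P = tau * omega
P = 23 * 2
P = 46 W

46 W


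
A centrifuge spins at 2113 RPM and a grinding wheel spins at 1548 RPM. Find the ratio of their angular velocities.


Given: RPM_A = 2113, RPM_B = 1548
omega = 2*pi*RPM/60, so omega_A/omega_B = RPM_A / RPM_B
omega_A/omega_B = 2113 / 1548
omega_A/omega_B = 2113/1548

2113/1548


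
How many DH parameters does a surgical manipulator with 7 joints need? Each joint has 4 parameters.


Given: 7 joints, 4 DH parameters per joint (d, theta, a, alpha)
Total DH parameters = number_of_joints * 4
Total = 7 * 4
Total = 28

28


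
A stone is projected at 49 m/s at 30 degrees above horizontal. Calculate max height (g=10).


Given: v0 = 49 m/s, theta = 30 deg, g = 10 m/s^2
sin^2(30) = 1/4
Using H = v0^2 * sin^2(theta) / (2*g)
H = 49^2 * 1/4 / (2*10)
H = 2401 * 1/4 / 20
H = 2401/4 / 20
H = 2401/80 m

2401/80 m


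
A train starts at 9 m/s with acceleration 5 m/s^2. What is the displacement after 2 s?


Given: v0 = 9 m/s, a = 5 m/s^2, t = 2 s
Using s = v0*t + (1/2)*a*t^2
s = 9*2 + (1/2)*5*2^2
s = 18 + (1/2)*20
s = 18 + 10
s = 28

28 m


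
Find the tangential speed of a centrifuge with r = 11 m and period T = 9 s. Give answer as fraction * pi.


Given: radius r = 11 m, period T = 9 s
Using v = 2*pi*r / T
v = 2*pi*11 / 9
v = 22*pi / 9
v = 22/9*pi m/s

22/9*pi m/s


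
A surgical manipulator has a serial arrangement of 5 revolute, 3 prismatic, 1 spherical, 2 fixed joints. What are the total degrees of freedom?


Given: serial robot with 5 revolute, 3 prismatic, 1 spherical, 2 fixed joints
DOF contribution per joint type: revolute=1, prismatic=1, spherical=3, fixed=0
DOF = 5*1 + 3*1 + 1*3 + 2*0
DOF = 11

11


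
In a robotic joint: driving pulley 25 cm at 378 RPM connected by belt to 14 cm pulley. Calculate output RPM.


Given: D1 = 25 cm, w1 = 378 RPM, D2 = 14 cm
Using D1*w1 = D2*w2
w2 = D1*w1 / D2
w2 = 25*378 / 14
w2 = 9450 / 14
w2 = 675 RPM

675 RPM


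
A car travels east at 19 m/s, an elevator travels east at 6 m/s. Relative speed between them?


Given: v_A = 19 m/s east, v_B = 6 m/s east
Both move in the same direction; relative speed = |v_A - v_B|
|19 - 6| = |13|
= 13 m/s

13 m/s


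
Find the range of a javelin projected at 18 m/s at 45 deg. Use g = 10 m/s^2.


Given: v0 = 18 m/s, theta = 45 deg, g = 10 m/s^2
sin(2*45) = sin(90) = 1
Using R = v0^2 * sin(2*theta) / g
R = 18^2 * 1 / 10
R = 324 / 10
R = 162/5 m

162/5 m


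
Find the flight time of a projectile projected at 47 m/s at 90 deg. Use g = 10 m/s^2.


Given: v0 = 47 m/s, theta = 90 deg, g = 10 m/s^2
sin(90) = 1
Using T = 2*v0*sin(theta) / g
T = 2*47*1 / 10
T = 94 / 10
T = 47/5 s

47/5 s


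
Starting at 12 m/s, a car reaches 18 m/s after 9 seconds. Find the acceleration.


Given: initial velocity v0 = 12 m/s, final velocity v = 18 m/s, time t = 9 s
Using a = (v - v0) / t
a = (18 - 12) / 9
a = 6 / 9
a = 2/3 m/s^2

2/3 m/s^2


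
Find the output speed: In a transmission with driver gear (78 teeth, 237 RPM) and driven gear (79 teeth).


Given: N1 = 78 teeth, w1 = 237 RPM, N2 = 79 teeth
Using N1*w1 = N2*w2
w2 = N1*w1 / N2
w2 = 78*237 / 79
w2 = 18486 / 79
w2 = 234 RPM

234 RPM


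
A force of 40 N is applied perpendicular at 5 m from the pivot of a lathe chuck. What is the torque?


Given: F = 40 N, r = 5 m, angle = 90 deg (perpendicular)
Using tau = F * r * sin(90)
sin(90) = 1
tau = 40 * 5 * 1
tau = 200 Nm

200 Nm


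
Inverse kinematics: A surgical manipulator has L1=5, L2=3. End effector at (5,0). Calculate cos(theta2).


Given: L1 = 5, L2 = 3, target (x, y) = (5, 0)
Using cos(theta2) = (x^2 + y^2 - L1^2 - L2^2) / (2*L1*L2)
x^2 + y^2 = 5^2 + 0 = 25
L1^2 + L2^2 = 25 + 9 = 34
Numerator = 25 - 34 = -9
Denominator = 2*5*3 = 30
cos(theta2) = -9/30 = -3/10

-3/10


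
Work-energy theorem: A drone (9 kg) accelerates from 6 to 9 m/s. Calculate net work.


Given: m = 9 kg, v0 = 6 m/s, v = 9 m/s
Using W = (1/2)*m*(v^2 - v0^2)
v^2 = 9^2 = 81
v0^2 = 6^2 = 36
v^2 - v0^2 = 81 - 36 = 45
W = (1/2)*9*45 = 405/2 J

405/2 J


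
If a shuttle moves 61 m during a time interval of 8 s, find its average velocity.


Given: distance d = 61 m, time t = 8 s
Using v = d / t
v = 61 / 8
v = 61/8 m/s

61/8 m/s


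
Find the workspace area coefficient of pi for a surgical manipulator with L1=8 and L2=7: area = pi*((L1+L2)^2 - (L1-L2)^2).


Given: L1 = 8, L2 = 7
(L1+L2)^2 = (15)^2 = 225
(L1-L2)^2 = (1)^2 = 1
Difference = 225 - 1 = 224
This equals 4*L1*L2 = 4*8*7 = 224
Workspace area = 224*pi

224


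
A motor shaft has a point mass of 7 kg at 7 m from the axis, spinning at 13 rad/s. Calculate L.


Given: m = 7 kg, r = 7 m, omega = 13 rad/s
For a point mass: I = m*r^2
I = 7*7^2 = 7*49 = 343
L = I*omega = 343*13
L = 4459 kg*m^2/s

4459 kg*m^2/s


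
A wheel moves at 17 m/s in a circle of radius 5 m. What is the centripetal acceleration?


Given: v = 17 m/s, r = 5 m
Using a_c = v^2 / r
a_c = 17^2 / 5
a_c = 289 / 5
a_c = 289/5 m/s^2

289/5 m/s^2


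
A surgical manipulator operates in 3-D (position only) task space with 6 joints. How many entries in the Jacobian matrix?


Given: task space dimension = 3, joints = 6
Jacobian is a 3 x 6 matrix
Total entries = rows * columns
Total = 3 * 6
Total = 18

18


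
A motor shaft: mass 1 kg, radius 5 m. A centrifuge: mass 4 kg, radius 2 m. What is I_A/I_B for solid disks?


Given: M1=1 kg, R1=5 m, M2=4 kg, R2=2 m
For a disk: I = (1/2)*M*R^2, so I_A/I_B = (M1*R1^2)/(M2*R2^2)
M1*R1^2 = 1*25 = 25
M2*R2^2 = 4*4 = 16
I_A/I_B = 25/16 = 25/16

25/16


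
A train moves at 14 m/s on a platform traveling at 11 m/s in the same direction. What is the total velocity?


Given: object velocity = 14 m/s, platform velocity = 11 m/s (same direction)
Using classical velocity addition: v_total = v_object + v_platform
v_total = 14 + 11
v_total = 25 m/s

25 m/s


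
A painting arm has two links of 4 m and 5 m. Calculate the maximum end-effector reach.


Given: L1 = 4 m, L2 = 5 m
For a 2-link planar arm, max reach = L1 + L2 (fully extended)
Max reach = 4 + 5
Max reach = 9 m

9 m


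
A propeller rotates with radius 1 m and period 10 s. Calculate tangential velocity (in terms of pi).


Given: radius r = 1 m, period T = 10 s
Using v = 2*pi*r / T
v = 2*pi*1 / 10
v = 2*pi / 10
v = 1/5*pi m/s

1/5*pi m/s


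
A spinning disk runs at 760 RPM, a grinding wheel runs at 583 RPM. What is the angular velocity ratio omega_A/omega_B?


Given: RPM_A = 760, RPM_B = 583
omega = 2*pi*RPM/60, so omega_A/omega_B = RPM_A / RPM_B
omega_A/omega_B = 760 / 583
omega_A/omega_B = 760/583

760/583


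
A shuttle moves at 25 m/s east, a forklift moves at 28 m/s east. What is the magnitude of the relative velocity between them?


Given: v_A = 25 m/s east, v_B = 28 m/s east
Both move in the same direction; relative speed = |v_A - v_B|
|25 - 28| = |-3|
= 3 m/s

3 m/s


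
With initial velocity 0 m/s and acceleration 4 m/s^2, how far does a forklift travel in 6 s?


Given: v0 = 0 m/s, a = 4 m/s^2, t = 6 s
Using s = v0*t + (1/2)*a*t^2
s = 0*6 + (1/2)*4*6^2
s = 0 + (1/2)*144
s = 0 + 72
s = 72

72 m


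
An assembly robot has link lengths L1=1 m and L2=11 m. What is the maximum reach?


Given: L1 = 1 m, L2 = 11 m
For a 2-link planar arm, max reach = L1 + L2 (fully extended)
Max reach = 1 + 11
Max reach = 12 m

12 m


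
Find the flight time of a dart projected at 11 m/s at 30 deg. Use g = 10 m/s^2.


Given: v0 = 11 m/s, theta = 30 deg, g = 10 m/s^2
sin(30) = 1/2
Using T = 2*v0*sin(theta) / g
T = 2*11*1/2 / 10
T = 11 / 10
T = 11/10 s

11/10 s


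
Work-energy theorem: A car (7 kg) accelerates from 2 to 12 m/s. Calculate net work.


Given: m = 7 kg, v0 = 2 m/s, v = 12 m/s
Using W = (1/2)*m*(v^2 - v0^2)
v^2 = 12^2 = 144
v0^2 = 2^2 = 4
v^2 - v0^2 = 144 - 4 = 140
W = (1/2)*7*140 = 490 J

490 J


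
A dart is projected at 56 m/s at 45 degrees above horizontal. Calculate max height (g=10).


Given: v0 = 56 m/s, theta = 45 deg, g = 10 m/s^2
sin^2(45) = 1/2
Using H = v0^2 * sin^2(theta) / (2*g)
H = 56^2 * 1/2 / (2*10)
H = 3136 * 1/2 / 20
H = 1568 / 20
H = 392/5 m

392/5 m


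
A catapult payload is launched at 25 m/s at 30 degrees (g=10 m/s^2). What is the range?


Given: v0 = 25 m/s, theta = 30 deg, g = 10 m/s^2
sin(2*30) = sin(60) = sqrt(3)/2
Using R = v0^2 * sin(2*theta) / g
R = 25^2 * (sqrt(3)/2) / 10
R = 625 * sqrt(3) / 20
R = 125/4*sqrt(3) m

125/4*sqrt(3) m


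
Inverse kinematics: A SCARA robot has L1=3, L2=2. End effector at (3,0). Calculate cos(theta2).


Given: L1 = 3, L2 = 2, target (x, y) = (3, 0)
Using cos(theta2) = (x^2 + y^2 - L1^2 - L2^2) / (2*L1*L2)
x^2 + y^2 = 3^2 + 0 = 9
L1^2 + L2^2 = 9 + 4 = 13
Numerator = 9 - 13 = -4
Denominator = 2*3*2 = 12
cos(theta2) = -4/12 = -1/3

-1/3


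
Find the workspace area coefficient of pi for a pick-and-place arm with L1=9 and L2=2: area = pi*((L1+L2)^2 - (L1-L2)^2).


Given: L1 = 9, L2 = 2
(L1+L2)^2 = (11)^2 = 121
(L1-L2)^2 = (7)^2 = 49
Difference = 121 - 49 = 72
This equals 4*L1*L2 = 4*9*2 = 72
Workspace area = 72*pi

72


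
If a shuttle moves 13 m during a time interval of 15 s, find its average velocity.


Given: distance d = 13 m, time t = 15 s
Using v = d / t
v = 13 / 15
v = 13/15 m/s

13/15 m/s


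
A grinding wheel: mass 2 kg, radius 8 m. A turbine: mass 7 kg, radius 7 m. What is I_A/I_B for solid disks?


Given: M1=2 kg, R1=8 m, M2=7 kg, R2=7 m
For a disk: I = (1/2)*M*R^2, so I_A/I_B = (M1*R1^2)/(M2*R2^2)
M1*R1^2 = 2*64 = 128
M2*R2^2 = 7*49 = 343
I_A/I_B = 128/343 = 128/343

128/343


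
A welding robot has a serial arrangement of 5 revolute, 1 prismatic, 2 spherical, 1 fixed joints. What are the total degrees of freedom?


Given: serial robot with 5 revolute, 1 prismatic, 2 spherical, 1 fixed joints
DOF contribution per joint type: revolute=1, prismatic=1, spherical=3, fixed=0
DOF = 5*1 + 1*1 + 2*3 + 1*0
DOF = 12

12


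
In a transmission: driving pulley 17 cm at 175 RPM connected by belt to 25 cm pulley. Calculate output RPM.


Given: D1 = 17 cm, w1 = 175 RPM, D2 = 25 cm
Using D1*w1 = D2*w2
w2 = D1*w1 / D2
w2 = 17*175 / 25
w2 = 2975 / 25
w2 = 119 RPM

119 RPM


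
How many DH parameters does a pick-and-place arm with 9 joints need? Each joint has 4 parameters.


Given: 9 joints, 4 DH parameters per joint (d, theta, a, alpha)
Total DH parameters = number_of_joints * 4
Total = 9 * 4
Total = 36

36


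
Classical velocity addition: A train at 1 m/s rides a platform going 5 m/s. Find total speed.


Given: object velocity = 1 m/s, platform velocity = 5 m/s (same direction)
Using classical velocity addition: v_total = v_object + v_platform
v_total = 1 + 5
v_total = 6 m/s

6 m/s


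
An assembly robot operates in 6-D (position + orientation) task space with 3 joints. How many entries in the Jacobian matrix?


Given: task space dimension = 6, joints = 3
Jacobian is a 6 x 3 matrix
Total entries = rows * columns
Total = 6 * 3
Total = 18

18


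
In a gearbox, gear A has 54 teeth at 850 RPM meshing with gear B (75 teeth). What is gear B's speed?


Given: N1 = 54 teeth, w1 = 850 RPM, N2 = 75 teeth
Using N1*w1 = N2*w2
w2 = N1*w1 / N2
w2 = 54*850 / 75
w2 = 45900 / 75
w2 = 612 RPM

612 RPM


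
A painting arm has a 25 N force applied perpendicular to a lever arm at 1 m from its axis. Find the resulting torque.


Given: F = 25 N, r = 1 m, angle = 90 deg (perpendicular)
Using tau = F * r * sin(90)
sin(90) = 1
tau = 25 * 1 * 1
tau = 25 Nm

25 Nm


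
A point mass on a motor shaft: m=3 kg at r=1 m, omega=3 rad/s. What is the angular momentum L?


Given: m = 3 kg, r = 1 m, omega = 3 rad/s
For a point mass: I = m*r^2
I = 3*1^2 = 3*1 = 3
L = I*omega = 3*3
L = 9 kg*m^2/s

9 kg*m^2/s


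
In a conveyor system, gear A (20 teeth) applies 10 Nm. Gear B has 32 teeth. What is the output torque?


Given: N1 = 20, N2 = 32, T1 = 10 Nm
Using T2/T1 = N2/N1
T2 = T1 * N2 / N1
T2 = 10 * 32 / 20
T2 = 320 / 20
T2 = 16 Nm

16 Nm


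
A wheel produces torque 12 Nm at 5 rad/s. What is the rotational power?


Given: tau = 12 Nm, omega = 5 rad/s
Using P = tau * omega
P = 12 * 5
P = 60 W

60 W


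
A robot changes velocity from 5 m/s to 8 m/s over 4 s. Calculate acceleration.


Given: initial velocity v0 = 5 m/s, final velocity v = 8 m/s, time t = 4 s
Using a = (v - v0) / t
a = (8 - 5) / 4
a = 3 / 4
a = 3/4 m/s^2

3/4 m/s^2


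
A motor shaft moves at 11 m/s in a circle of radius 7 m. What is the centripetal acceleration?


Given: v = 11 m/s, r = 7 m
Using a_c = v^2 / r
a_c = 11^2 / 7
a_c = 121 / 7
a_c = 121/7 m/s^2

121/7 m/s^2


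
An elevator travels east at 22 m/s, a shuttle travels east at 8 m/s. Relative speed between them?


Given: v_A = 22 m/s east, v_B = 8 m/s east
Both move in the same direction; relative speed = |v_A - v_B|
|22 - 8| = |14|
= 14 m/s

14 m/s


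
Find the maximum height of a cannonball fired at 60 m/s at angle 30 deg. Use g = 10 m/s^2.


Given: v0 = 60 m/s, theta = 30 deg, g = 10 m/s^2
sin^2(30) = 1/4
Using H = v0^2 * sin^2(theta) / (2*g)
H = 60^2 * 1/4 / (2*10)
H = 3600 * 1/4 / 20
H = 900 / 20
H = 45 m

45 m


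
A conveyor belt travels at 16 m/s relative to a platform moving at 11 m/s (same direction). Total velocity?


Given: object velocity = 16 m/s, platform velocity = 11 m/s (same direction)
Using classical velocity addition: v_total = v_object + v_platform
v_total = 16 + 11
v_total = 27 m/s

27 m/s


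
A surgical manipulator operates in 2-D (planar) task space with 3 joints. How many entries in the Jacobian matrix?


Given: task space dimension = 2, joints = 3
Jacobian is a 2 x 3 matrix
Total entries = rows * columns
Total = 2 * 3
Total = 6

6


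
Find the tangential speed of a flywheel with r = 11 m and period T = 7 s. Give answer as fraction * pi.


Given: radius r = 11 m, period T = 7 s
Using v = 2*pi*r / T
v = 2*pi*11 / 7
v = 22*pi / 7
v = 22/7*pi m/s

22/7*pi m/s


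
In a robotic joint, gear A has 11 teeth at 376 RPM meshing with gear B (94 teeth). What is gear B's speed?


Given: N1 = 11 teeth, w1 = 376 RPM, N2 = 94 teeth
Using N1*w1 = N2*w2
w2 = N1*w1 / N2
w2 = 11*376 / 94
w2 = 4136 / 94
w2 = 44 RPM

44 RPM


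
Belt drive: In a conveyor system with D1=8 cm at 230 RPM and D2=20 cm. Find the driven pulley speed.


Given: D1 = 8 cm, w1 = 230 RPM, D2 = 20 cm
Using D1*w1 = D2*w2
w2 = D1*w1 / D2
w2 = 8*230 / 20
w2 = 1840 / 20
w2 = 92 RPM

92 RPM


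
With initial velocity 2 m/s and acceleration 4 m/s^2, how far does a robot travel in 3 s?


Given: v0 = 2 m/s, a = 4 m/s^2, t = 3 s
Using s = v0*t + (1/2)*a*t^2
s = 2*3 + (1/2)*4*3^2
s = 6 + (1/2)*36
s = 6 + 18
s = 24

24 m


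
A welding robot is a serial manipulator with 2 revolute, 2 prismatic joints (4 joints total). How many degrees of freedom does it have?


Given: serial robot with 2 revolute, 2 prismatic joints
DOF contribution per joint type: revolute=1, prismatic=1, spherical=3, fixed=0
DOF = 2*1 + 2*1
DOF = 4

4


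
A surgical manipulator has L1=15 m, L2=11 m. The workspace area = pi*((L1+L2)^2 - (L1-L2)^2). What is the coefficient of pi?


Given: L1 = 15, L2 = 11
(L1+L2)^2 = (26)^2 = 676
(L1-L2)^2 = (4)^2 = 16
Difference = 676 - 16 = 660
This equals 4*L1*L2 = 4*15*11 = 660
Workspace area = 660*pi

660


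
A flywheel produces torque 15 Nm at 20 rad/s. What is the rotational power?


Given: tau = 15 Nm, omega = 20 rad/s
Using P = tau * omega
P = 15 * 20
P = 300 W

300 W


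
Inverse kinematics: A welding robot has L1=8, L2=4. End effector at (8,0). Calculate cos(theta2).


Given: L1 = 8, L2 = 4, target (x, y) = (8, 0)
Using cos(theta2) = (x^2 + y^2 - L1^2 - L2^2) / (2*L1*L2)
x^2 + y^2 = 8^2 + 0 = 64
L1^2 + L2^2 = 64 + 16 = 80
Numerator = 64 - 80 = -16
Denominator = 2*8*4 = 64
cos(theta2) = -16/64 = -1/4

-1/4


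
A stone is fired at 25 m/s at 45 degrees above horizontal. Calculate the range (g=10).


Given: v0 = 25 m/s, theta = 45 deg, g = 10 m/s^2
sin(2*45) = sin(90) = 1
Using R = v0^2 * sin(2*theta) / g
R = 25^2 * 1 / 10
R = 625 / 10
R = 125/2 m

125/2 m


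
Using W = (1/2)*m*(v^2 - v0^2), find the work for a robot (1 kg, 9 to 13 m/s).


Given: m = 1 kg, v0 = 9 m/s, v = 13 m/s
Using W = (1/2)*m*(v^2 - v0^2)
v^2 = 13^2 = 169
v0^2 = 9^2 = 81
v^2 - v0^2 = 169 - 81 = 88
W = (1/2)*1*88 = 44 J

44 J


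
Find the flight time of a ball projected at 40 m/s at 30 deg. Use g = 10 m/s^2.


Given: v0 = 40 m/s, theta = 30 deg, g = 10 m/s^2
sin(30) = 1/2
Using T = 2*v0*sin(theta) / g
T = 2*40*1/2 / 10
T = 40 / 10
T = 4 s

4 s


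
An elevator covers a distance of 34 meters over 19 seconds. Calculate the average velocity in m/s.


Given: distance d = 34 m, time t = 19 s
Using v = d / t
v = 34 / 19
v = 34/19 m/s

34/19 m/s


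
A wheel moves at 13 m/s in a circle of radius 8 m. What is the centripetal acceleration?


Given: v = 13 m/s, r = 8 m
Using a_c = v^2 / r
a_c = 13^2 / 8
a_c = 169 / 8
a_c = 169/8 m/s^2

169/8 m/s^2


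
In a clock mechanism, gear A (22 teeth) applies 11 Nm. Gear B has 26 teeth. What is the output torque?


Given: N1 = 22, N2 = 26, T1 = 11 Nm
Using T2/T1 = N2/N1
T2 = T1 * N2 / N1
T2 = 11 * 26 / 22
T2 = 286 / 22
T2 = 13 Nm

13 Nm


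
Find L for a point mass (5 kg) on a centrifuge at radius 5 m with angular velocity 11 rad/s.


Given: m = 5 kg, r = 5 m, omega = 11 rad/s
For a point mass: I = m*r^2
I = 5*5^2 = 5*25 = 125
L = I*omega = 125*11
L = 1375 kg*m^2/s

1375 kg*m^2/s


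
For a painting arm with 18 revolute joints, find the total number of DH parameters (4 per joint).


Given: 18 joints, 4 DH parameters per joint (d, theta, a, alpha)
Total DH parameters = number_of_joints * 4
Total = 18 * 4
Total = 72

72


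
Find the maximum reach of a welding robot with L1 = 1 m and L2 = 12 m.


Given: L1 = 1 m, L2 = 12 m
For a 2-link planar arm, max reach = L1 + L2 (fully extended)
Max reach = 1 + 12
Max reach = 13 m

13 m


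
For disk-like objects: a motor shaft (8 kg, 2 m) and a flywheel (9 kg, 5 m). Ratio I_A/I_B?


Given: M1=8 kg, R1=2 m, M2=9 kg, R2=5 m
For a disk: I = (1/2)*M*R^2, so I_A/I_B = (M1*R1^2)/(M2*R2^2)
M1*R1^2 = 8*4 = 32
M2*R2^2 = 9*25 = 225
I_A/I_B = 32/225 = 32/225

32/225


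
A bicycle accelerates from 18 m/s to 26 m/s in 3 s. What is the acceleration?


Given: initial velocity v0 = 18 m/s, final velocity v = 26 m/s, time t = 3 s
Using a = (v - v0) / t
a = (26 - 18) / 3
a = 8 / 3
a = 8/3 m/s^2

8/3 m/s^2


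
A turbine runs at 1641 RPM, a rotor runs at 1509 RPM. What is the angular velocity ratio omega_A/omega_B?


Given: RPM_A = 1641, RPM_B = 1509
omega = 2*pi*RPM/60, so omega_A/omega_B = RPM_A / RPM_B
omega_A/omega_B = 1641 / 1509
omega_A/omega_B = 547/503

547/503


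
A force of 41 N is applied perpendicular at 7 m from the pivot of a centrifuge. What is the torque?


Given: F = 41 N, r = 7 m, angle = 90 deg (perpendicular)
Using tau = F * r * sin(90)
sin(90) = 1
tau = 41 * 7 * 1
tau = 287 Nm

287 Nm


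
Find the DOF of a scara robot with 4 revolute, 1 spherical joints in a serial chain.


Given: serial robot with 4 revolute, 1 spherical joints
DOF contribution per joint type: revolute=1, prismatic=1, spherical=3, fixed=0
DOF = 4*1 + 1*3
DOF = 7

7


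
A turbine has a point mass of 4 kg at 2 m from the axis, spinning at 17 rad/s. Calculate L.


Given: m = 4 kg, r = 2 m, omega = 17 rad/s
For a point mass: I = m*r^2
I = 4*2^2 = 4*4 = 16
L = I*omega = 16*17
L = 272 kg*m^2/s

272 kg*m^2/s


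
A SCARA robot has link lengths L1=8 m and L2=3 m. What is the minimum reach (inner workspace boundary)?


Given: L1 = 8 m, L2 = 3 m
For a 2-link planar arm, min reach = |L1 - L2| (second link folded back)
Min reach = |8 - 3|
Min reach = 5 m

5 m


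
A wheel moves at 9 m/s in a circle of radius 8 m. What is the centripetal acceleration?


Given: v = 9 m/s, r = 8 m
Using a_c = v^2 / r
a_c = 9^2 / 8
a_c = 81 / 8
a_c = 81/8 m/s^2

81/8 m/s^2


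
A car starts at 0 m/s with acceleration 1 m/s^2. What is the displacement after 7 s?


Given: v0 = 0 m/s, a = 1 m/s^2, t = 7 s
Using s = v0*t + (1/2)*a*t^2
s = 0*7 + (1/2)*1*7^2
s = 0 + (1/2)*49
s = 0 + 49/2
s = 49/2

49/2 m


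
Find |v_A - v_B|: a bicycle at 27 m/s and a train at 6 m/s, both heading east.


Given: v_A = 27 m/s east, v_B = 6 m/s east
Both move in the same direction; relative speed = |v_A - v_B|
|27 - 6| = |21|
= 21 m/s

21 m/s


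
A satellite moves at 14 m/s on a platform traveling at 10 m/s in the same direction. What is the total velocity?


Given: object velocity = 14 m/s, platform velocity = 10 m/s (same direction)
Using classical velocity addition: v_total = v_object + v_platform
v_total = 14 + 10
v_total = 24 m/s

24 m/s


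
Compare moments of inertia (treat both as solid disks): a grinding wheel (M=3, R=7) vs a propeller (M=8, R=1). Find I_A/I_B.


Given: M1=3 kg, R1=7 m, M2=8 kg, R2=1 m
For a disk: I = (1/2)*M*R^2, so I_A/I_B = (M1*R1^2)/(M2*R2^2)
M1*R1^2 = 3*49 = 147
M2*R2^2 = 8*1 = 8
I_A/I_B = 147/8 = 147/8

147/8


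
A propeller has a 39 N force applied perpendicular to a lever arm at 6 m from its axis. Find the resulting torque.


Given: F = 39 N, r = 6 m, angle = 90 deg (perpendicular)
Using tau = F * r * sin(90)
sin(90) = 1
tau = 39 * 6 * 1
tau = 234 Nm

234 Nm


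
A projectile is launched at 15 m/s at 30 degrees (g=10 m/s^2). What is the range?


Given: v0 = 15 m/s, theta = 30 deg, g = 10 m/s^2
sin(2*30) = sin(60) = sqrt(3)/2
Using R = v0^2 * sin(2*theta) / g
R = 15^2 * (sqrt(3)/2) / 10
R = 225 * sqrt(3) / 20
R = 45/4*sqrt(3) m

45/4*sqrt(3) m


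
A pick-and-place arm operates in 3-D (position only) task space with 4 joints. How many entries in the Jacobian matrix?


Given: task space dimension = 3, joints = 4
Jacobian is a 3 x 4 matrix
Total entries = rows * columns
Total = 3 * 4
Total = 12

12


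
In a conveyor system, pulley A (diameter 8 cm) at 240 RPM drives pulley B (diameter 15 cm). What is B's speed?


Given: D1 = 8 cm, w1 = 240 RPM, D2 = 15 cm
Using D1*w1 = D2*w2
w2 = D1*w1 / D2
w2 = 8*240 / 15
w2 = 1920 / 15
w2 = 128 RPM

128 RPM
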